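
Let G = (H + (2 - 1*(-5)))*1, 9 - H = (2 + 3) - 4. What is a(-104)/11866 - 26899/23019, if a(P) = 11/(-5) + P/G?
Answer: -532322957/455239090 ≈ -1.1693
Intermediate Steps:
H = 8 (H = 9 - ((2 + 3) - 4) = 9 - (5 - 4) = 9 - 1*1 = 9 - 1 = 8)
G = 15 (G = (8 + (2 - 1*(-5)))*1 = (8 + (2 + 5))*1 = (8 + 7)*1 = 15*1 = 15)
a(P) = -11/5 + P/15 (a(P) = 11/(-5) + P/15 = 11*(-⅕) + P*(1/15) = -11/5 + P/15)
a(-104)/11866 - 26899/23019 = (-11/5 + (1/15)*(-104))/11866 - 26899/23019 = (-11/5 - 104/15)*(1/11866) - 26899*1/23019 = -137/15*1/11866 - 26899/23019 = -137/177990 - 26899/23019 = -532322957/455239090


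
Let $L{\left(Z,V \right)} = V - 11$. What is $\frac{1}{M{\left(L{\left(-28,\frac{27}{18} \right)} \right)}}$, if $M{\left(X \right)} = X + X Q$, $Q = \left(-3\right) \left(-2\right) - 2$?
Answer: $- \frac{2}{95} \approx -0.021053$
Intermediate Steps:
$Q = 4$ ($Q = 6 - 2 = 4$)
$L{\left(Z,V \right)} = -11 + V$
$M{\left(X \right)} = 5 X$ ($M{\left(X \right)} = X + X 4 = X + 4 X = 5 X$)
$\frac{1}{M{\left(L{\left(-28,\frac{27}{18} \right)} \right)}} = \frac{1}{5 \left(-11 + \frac{27}{18}\right)} = \frac{1}{5 \left(-11 + 27 \cdot \frac{1}{18}\right)} = \frac{1}{5 \left(-11 + \frac{3}{2}\right)} = \frac{1}{5 \left(- \frac{19}{2}\right)} = \frac{1}{- \frac{95}{2}} = - \frac{2}{95}$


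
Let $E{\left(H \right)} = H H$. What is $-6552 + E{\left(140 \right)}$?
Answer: $13048$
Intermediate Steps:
$E{\left(H \right)} = H^{2}$
$-6552 + E{\left(140 \right)} = -6552 + 140^{2} = -6552 + 19600 = 13048$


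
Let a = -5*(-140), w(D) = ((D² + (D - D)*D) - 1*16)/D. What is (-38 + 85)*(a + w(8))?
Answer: 33182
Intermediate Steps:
w(D) = (-16 + D²)/D (w(D) = ((D² + 0*D) - 16)/D = ((D² + 0) - 16)/D = (D² - 16)/D = (-16 + D²)/D)
a = 700
(-38 + 85)*(a + w(8)) = (-38 + 85)*(700 + (8 - 16/8)) = 47*(700 + (8 - 16*⅛)) = 47*(700 + (8 - 2)) = 47*(700 + 6) = 47*706 = 33182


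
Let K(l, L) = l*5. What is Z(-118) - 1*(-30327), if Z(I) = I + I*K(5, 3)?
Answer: 27259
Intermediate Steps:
K(l, L) = 5*l
Z(I) = 26*I (Z(I) = I + I*(5*5) = I + I*25 = I + 25*I = 26*I)
Z(-118) - 1*(-30327) = 26*(-118) - 1*(-30327) = -3068 + 30327 = 27259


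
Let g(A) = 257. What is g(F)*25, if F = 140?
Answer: 6425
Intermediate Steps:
g(F)*25 = 257*25 = 6425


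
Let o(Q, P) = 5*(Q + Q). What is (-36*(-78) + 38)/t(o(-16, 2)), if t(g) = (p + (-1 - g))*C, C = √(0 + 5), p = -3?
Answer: 1423*√5/390 ≈ 8.1588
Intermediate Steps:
C = √5 ≈ 2.2361
o(Q, P) = 10*Q (o(Q, P) = 5*(2*Q) = 10*Q)
t(g) = √5*(-4 - g) (t(g) = (-3 + (-1 - g))*√5 = (-4 - g)*√5 = √5*(-4 - g))
(-36*(-78) + 38)/t(o(-16, 2)) = (-36*(-78) + 38)/((√5*(-4 - 10*(-16)))) = (2808 + 38)/((√5*(-4 - 1*(-160)))) = 2846/((√5*(-4 + 160))) = 2846/((√5*156)) = 2846/((156*√5)) = 2846*(√5/780) = 1423*√5/390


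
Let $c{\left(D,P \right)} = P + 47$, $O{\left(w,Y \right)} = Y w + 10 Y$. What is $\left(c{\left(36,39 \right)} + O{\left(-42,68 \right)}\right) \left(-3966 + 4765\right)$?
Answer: $-1669910$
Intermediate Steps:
$O{\left(w,Y \right)} = 10 Y + Y w$
$c{\left(D,P \right)} = 47 + P$
$\left(c{\left(36,39 \right)} + O{\left(-42,68 \right)}\right) \left(-3966 + 4765\right) = \left(\left(47 + 39\right) + 68 \left(10 - 42\right)\right) \left(-3966 + 4765\right) = \left(86 + 68 \left(-32\right)\right) 799 = \left(86 - 2176\right) 799 = \left(-2090\right) 799 = -1669910$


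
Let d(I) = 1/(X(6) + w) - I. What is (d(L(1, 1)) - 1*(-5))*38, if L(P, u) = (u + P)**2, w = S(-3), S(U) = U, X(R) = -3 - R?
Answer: 209/6 ≈ 34.833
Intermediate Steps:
w = -3
L(P, u) = (P + u)**2
d(I) = -1/12 - I (d(I) = 1/((-3 - 1*6) - 3) - I = 1/((-3 - 6) - 3) - I = 1/(-9 - 3) - I = 1/(-12) - I = -1/12 - I)
(d(L(1, 1)) - 1*(-5))*38 = ((-1/12 - (1 + 1)**2) - 1*(-5))*38 = ((-1/12 - 1*2**2) + 5)*38 = ((-1/12 - 1*4) + 5)*38 = ((-1/12 - 4) + 5)*38 = (-49/12 + 5)*38 = (11/12)*38 = 209/6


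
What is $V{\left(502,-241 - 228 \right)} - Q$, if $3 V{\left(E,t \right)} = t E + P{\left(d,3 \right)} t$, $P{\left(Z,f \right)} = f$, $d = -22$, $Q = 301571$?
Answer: $- \frac{1141558}{3} \approx -3.8052 \cdot 10^{5}$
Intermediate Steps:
$V{\left(E,t \right)} = t + \frac{E t}{3}$ ($V{\left(E,t \right)} = \frac{t E + 3 t}{3} = \frac{E t + 3 t}{3} = \frac{3 t + E t}{3} = t + \frac{E t}{3}$)
$V{\left(502,-241 - 228 \right)} - Q = \frac{\left(-241 - 228\right) \left(3 + 502\right)}{3} - 301571 = \frac{1}{3} \left(-469\right) 505 - 301571 = - \frac{236845}{3} - 301571 = - \frac{1141558}{3}$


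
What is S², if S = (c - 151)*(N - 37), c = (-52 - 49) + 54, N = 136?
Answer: 384238404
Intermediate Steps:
c = -47 (c = -101 + 54 = -47)
S = -19602 (S = (-47 - 151)*(136 - 37) = -198*99 = -19602)
S² = (-19602)² = 384238404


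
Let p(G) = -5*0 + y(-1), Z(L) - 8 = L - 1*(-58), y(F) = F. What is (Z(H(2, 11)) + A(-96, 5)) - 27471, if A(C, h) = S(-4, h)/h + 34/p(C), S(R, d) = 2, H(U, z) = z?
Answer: -137138/5 ≈ -27428.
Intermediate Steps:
Z(L) = 66 + L (Z(L) = 8 + (L - 1*(-58)) = 8 + (L + 58) = 8 + (58 + L) = 66 + L)
p(G) = -1 (p(G) = -5*0 - 1 = 0 - 1 = -1)
A(C, h) = -34 + 2/h (A(C, h) = 2/h + 34/(-1) = 2/h + 34*(-1) = 2/h - 34 = -34 + 2/h)
(Z(H(2, 11)) + A(-96, 5)) - 27471 = ((66 + 11) + (-34 + 2/5)) - 27471 = (77 + (-34 + 2*(1/5))) - 27471 = (77 + (-34 + 2/5)) - 27471 = (77 - 168/5) - 27471 = 217/5 - 27471 = -137138/5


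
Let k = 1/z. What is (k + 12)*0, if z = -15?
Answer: 0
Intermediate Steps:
k = -1/15 (k = 1/(-15) = -1/15 ≈ -0.066667)
(k + 12)*0 = (-1/15 + 12)*0 = (179/15)*0 = 0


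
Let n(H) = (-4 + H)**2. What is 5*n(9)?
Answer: 125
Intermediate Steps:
5*n(9) = 5*(-4 + 9)**2 = 5*5**2 = 5*25 = 125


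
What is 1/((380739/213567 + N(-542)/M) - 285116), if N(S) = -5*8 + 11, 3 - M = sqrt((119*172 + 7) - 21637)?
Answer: -120857506936837374/34458202467175125686057 + 146968337909*I*sqrt(1162)/482414834540451759604798 ≈ -3.5074e-6 + 1.0385e-11*I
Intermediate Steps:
M = 3 - I*sqrt(1162) (M = 3 - sqrt((119*172 + 7) - 21637) = 3 - sqrt((20468 + 7) - 21637) = 3 - sqrt(20475 - 21637) = 3 - sqrt(-1162) = 3 - I*sqrt(1162) ≈ 3.0 - 34.088*I)
N(S) = -29 (N(S) = -40 + 11 = -29)
1/((380739/213567 + N(-542)/M) - 285116) = 1/((380739/213567 - 29/(3 - I*sqrt(1162))) - 285116) = 1/((380739*(1/213567) - 29/(3 - I*sqrt(1162))) - 285116) = 1/((126913/71189 - 29/(3 - I*sqrt(1162))) - 285116) = 1/(-20296996011/71189 - 29/(3 - I*sqrt(1162)))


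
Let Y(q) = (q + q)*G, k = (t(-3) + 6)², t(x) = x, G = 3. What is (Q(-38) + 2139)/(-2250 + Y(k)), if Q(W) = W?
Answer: -2101/2196 ≈ -0.95674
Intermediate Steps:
k = 9 (k = (-3 + 6)² = 3² = 9)
Y(q) = 6*q (Y(q) = (q + q)*3 = (2*q)*3 = 6*q)
(Q(-38) + 2139)/(-2250 + Y(k)) = (-38 + 2139)/(-2250 + 6*9) = 2101/(-2250 + 54) = 2101/(-2196) = 2101*(-1/2196) = -2101/2196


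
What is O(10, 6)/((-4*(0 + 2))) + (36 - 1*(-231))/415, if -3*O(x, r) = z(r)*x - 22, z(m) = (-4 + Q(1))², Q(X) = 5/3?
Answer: 44713/22410 ≈ 1.9952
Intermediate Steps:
Q(X) = 5/3 (Q(X) = 5*(⅓) = 5/3)
z(m) = 49/9 (z(m) = (-4 + 5/3)² = (-7/3)² = 49/9)
O(x, r) = 22/3 - 49*x/27 (O(x, r) = -(49*x/9 - 22)/3 = -(-22 + 49*x/9)/3 = 22/3 - 49*x/27)
O(10, 6)/((-4*(0 + 2))) + (36 - 1*(-231))/415 = (22/3 - 49/27*10)/((-4*(0 + 2))) + (36 - 1*(-231))/415 = (22/3 - 490/27)/((-4*2)) + (36 + 231)*(1/415) = -292/27/(-8) + 267*(1/415) = -292/27*(-⅛) + 267/415 = 73/54 + 267/415 = 44713/22410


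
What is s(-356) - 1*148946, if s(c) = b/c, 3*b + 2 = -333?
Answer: -159073993/1068 ≈ -1.4895e+5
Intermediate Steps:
b = -335/3 (b = -⅔ + (⅓)*(-333) = -⅔ - 111 = -335/3 ≈ -111.67)
s(c) = -335/(3*c)
s(-356) - 1*148946 = -335/3/(-356) - 1*148946 = -335/3*(-1/356) - 148946 = 335/1068 - 148946 = -159073993/1068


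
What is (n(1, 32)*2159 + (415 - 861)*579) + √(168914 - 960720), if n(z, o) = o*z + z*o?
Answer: -120058 + I*√791806 ≈ -1.2006e+5 + 889.83*I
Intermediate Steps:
n(z, o) = 2*o*z (n(z, o) = o*z + o*z = 2*o*z)
(n(1, 32)*2159 + (415 - 861)*579) + √(168914 - 960720) = ((2*32*1)*2159 + (415 - 861)*579) + √(168914 - 960720) = (64*2159 - 446*579) + √(-791806) = (138176 - 258234) + I*√791806 = -120058 + I*√791806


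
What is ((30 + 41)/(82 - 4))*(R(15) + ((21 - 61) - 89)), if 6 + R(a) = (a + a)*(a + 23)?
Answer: 23785/26 ≈ 914.81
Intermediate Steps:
R(a) = -6 + 2*a*(23 + a) (R(a) = -6 + (a + a)*(a + 23) = -6 + (2*a)*(23 + a) = -6 + 2*a*(23 + a))
((30 + 41)/(82 - 4))*(R(15) + ((21 - 61) - 89)) = ((30 + 41)/(82 - 4))*((-6 + 2*15² + 46*15) + ((21 - 61) - 89)) = (71/78)*((-6 + 2*225 + 690) + (-40 - 89)) = (71*(1/78))*((-6 + 450 + 690) - 129) = 71*(1134 - 129)/78 = (71/78)*1005 = 23785/26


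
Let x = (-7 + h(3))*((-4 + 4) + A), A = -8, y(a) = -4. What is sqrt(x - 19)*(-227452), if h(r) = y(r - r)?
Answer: -227452*sqrt(69) ≈ -1.8894e+6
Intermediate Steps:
h(r) = -4
x = 88 (x = (-7 - 4)*((-4 + 4) - 8) = -11*(0 - 8) = -11*(-8) = 88)
sqrt(x - 19)*(-227452) = sqrt(88 - 19)*(-227452) = sqrt(69)*(-227452) = -227452*sqrt(69)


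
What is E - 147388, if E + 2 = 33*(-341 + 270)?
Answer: -149733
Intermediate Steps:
E = -2345 (E = -2 + 33*(-341 + 270) = -2 + 33*(-71) = -2 - 2343 = -2345)
E - 147388 = -2345 - 147388 = -149733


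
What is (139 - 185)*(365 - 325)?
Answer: -1840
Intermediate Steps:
(139 - 185)*(365 - 325) = -46*40 = -1840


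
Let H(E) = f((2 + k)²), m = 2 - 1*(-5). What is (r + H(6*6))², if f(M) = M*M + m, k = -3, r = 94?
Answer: 10404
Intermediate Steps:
m = 7 (m = 2 + 5 = 7)
f(M) = 7 + M² (f(M) = M*M + 7 = M² + 7 = 7 + M²)
H(E) = 8 (H(E) = 7 + ((2 - 3)²)² = 7 + ((-1)²)² = 7 + 1² = 7 + 1 = 8)
(r + H(6*6))² = (94 + 8)² = 102² = 10404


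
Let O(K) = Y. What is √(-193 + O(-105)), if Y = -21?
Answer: I*√214 ≈ 14.629*I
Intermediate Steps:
O(K) = -21
√(-193 + O(-105)) = √(-193 - 21) = √(-214) = I*√214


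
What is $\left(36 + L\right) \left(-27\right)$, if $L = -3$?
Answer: $-891$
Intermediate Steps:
$\left(36 + L\right) \left(-27\right) = \left(36 - 3\right) \left(-27\right) = 33 \left(-27\right) = -891$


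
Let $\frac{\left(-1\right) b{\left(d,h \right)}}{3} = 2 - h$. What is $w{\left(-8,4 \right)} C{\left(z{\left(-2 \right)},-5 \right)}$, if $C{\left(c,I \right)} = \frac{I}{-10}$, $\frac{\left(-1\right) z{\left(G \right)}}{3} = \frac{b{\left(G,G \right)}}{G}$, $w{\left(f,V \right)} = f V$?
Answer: $-16$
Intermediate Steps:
$b{\left(d,h \right)} = -6 + 3 h$ ($b{\left(d,h \right)} = - 3 \left(2 - h\right) = -6 + 3 h$)
$w{\left(f,V \right)} = V f$
$z{\left(G \right)} = - \frac{3 \left(-6 + 3 G\right)}{G}$ ($z{\left(G \right)} = - 3 \frac{-6 + 3 G}{G} = - \frac{3 \left(-6 + 3 G\right)}{G}$)
$C{\left(c,I \right)} = - \frac{I}{10}$ ($C{\left(c,I \right)} = I \left(- \frac{1}{10}\right) = - \frac{I}{10}$)
$w{\left(-8,4 \right)} C{\left(z{\left(-2 \right)},-5 \right)} = 4 \left(-8\right) \left(\left(- \frac{1}{10}\right) \left(-5\right)\right) = \left(-32\right) \frac{1}{2} = -16$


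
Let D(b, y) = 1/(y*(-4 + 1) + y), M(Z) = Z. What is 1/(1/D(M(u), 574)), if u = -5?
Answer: -1/1148 ≈ -0.00087108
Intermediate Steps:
D(b, y) = -1/(2*y) (D(b, y) = 1/(y*(-3) + y) = 1/(-3*y + y) = 1/(-2*y) = -1/(2*y))
1/(1/D(M(u), 574)) = 1/(1/(-1/2/574)) = 1/(1/(-1/2*1/574)) = 1/(1/(-1/1148)) = 1/(-1148) = -1/1148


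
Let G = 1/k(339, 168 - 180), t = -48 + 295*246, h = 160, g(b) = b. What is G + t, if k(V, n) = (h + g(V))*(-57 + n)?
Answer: 2497004981/34431 ≈ 72522.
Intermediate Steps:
t = 72522 (t = -48 + 72570 = 72522)
k(V, n) = (-57 + n)*(160 + V) (k(V, n) = (160 + V)*(-57 + n) = (-57 + n)*(160 + V))
G = -1/34431 (G = 1/(-9120 - 57*339 + 160*(168 - 180) + 339*(168 - 180)) = 1/(-9120 - 19323 + 160*(-12) + 339*(-12)) = 1/(-9120 - 19323 - 1920 - 4068) = 1/(-34431) = -1/34431 ≈ -2.9044e-5)
G + t = -1/34431 + 72522 = 2497004981/34431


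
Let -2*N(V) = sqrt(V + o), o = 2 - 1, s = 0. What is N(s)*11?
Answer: -11/2 ≈ -5.5000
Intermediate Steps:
o = 1
N(V) = -sqrt(1 + V)/2 (N(V) = -sqrt(V + 1)/2 = -sqrt(1 + V)/2)
N(s)*11 = -sqrt(1 + 0)/2*11 = -sqrt(1)/2*11 = -1/2*1*11 = -1/2*11 = -11/2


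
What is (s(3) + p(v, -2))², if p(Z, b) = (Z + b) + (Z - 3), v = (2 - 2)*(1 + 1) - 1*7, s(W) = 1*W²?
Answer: 100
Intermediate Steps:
s(W) = W²
v = -7 (v = 0*2 - 7 = 0 - 7 = -7)
p(Z, b) = -3 + b + 2*Z (p(Z, b) = (Z + b) + (-3 + Z) = -3 + b + 2*Z)
(s(3) + p(v, -2))² = (3² + (-3 - 2 + 2*(-7)))² = (9 + (-3 - 2 - 14))² = (9 - 19)² = (-10)² = 100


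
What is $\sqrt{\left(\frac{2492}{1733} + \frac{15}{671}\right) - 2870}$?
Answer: $\frac{i \sqrt{3878850373307569}}{1162843} \approx 53.559 i$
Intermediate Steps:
$\sqrt{\left(\frac{2492}{1733} + \frac{15}{671}\right) - 2870} = \sqrt{\frac{1698127}{1162843} - 2870} = \sqrt{- \frac{3335661283}{1162843}} = \frac{i \sqrt{3878850373307569}}{1162843}$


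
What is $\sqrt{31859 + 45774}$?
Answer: $\sqrt{77633} \approx 278.63$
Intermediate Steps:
$\sqrt{31859 + 45774} = \sqrt{77633}$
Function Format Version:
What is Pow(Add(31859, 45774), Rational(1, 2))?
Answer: Pow(77633, Rational(1, 2)) ≈ 278.63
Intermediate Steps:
Pow(Add(31859, 45774), Rational(1, 2)) = Pow(77633, Rational(1, 2))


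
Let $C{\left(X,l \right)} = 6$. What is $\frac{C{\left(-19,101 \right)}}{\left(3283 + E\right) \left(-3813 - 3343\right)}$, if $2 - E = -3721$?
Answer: $- \frac{3}{25067468} \approx -1.1968 \cdot 10^{-7}$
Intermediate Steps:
$E = 3723$ ($E = 2 - -3721 = 2 + 3721 = 3723$)
$\frac{C{\left(-19,101 \right)}}{\left(3283 + E\right) \left(-3813 - 3343\right)} = \frac{6}{\left(3283 + 3723\right) \left(-3813 - 3343\right)} = \frac{6}{7006 \left(-7156\right)} = \frac{6}{-50134936} = 6 \left(- \frac{1}{50134936}\right) = - \frac{3}{25067468}$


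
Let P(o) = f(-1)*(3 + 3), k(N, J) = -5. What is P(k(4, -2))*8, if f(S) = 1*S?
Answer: -48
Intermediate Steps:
f(S) = S
P(o) = -6 (P(o) = -(3 + 3) = -1*6 = -6)
P(k(4, -2))*8 = -6*8 = -48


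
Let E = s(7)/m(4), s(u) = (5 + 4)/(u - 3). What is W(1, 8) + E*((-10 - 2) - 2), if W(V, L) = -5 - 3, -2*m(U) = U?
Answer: 31/4 ≈ 7.7500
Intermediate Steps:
m(U) = -U/2
W(V, L) = -8
s(u) = 9/(-3 + u)
E = -9/8 (E = (9/(-3 + 7))/((-½*4)) = (9/4)/(-2) = (9*(¼))*(-½) = (9/4)*(-½) = -9/8 ≈ -1.1250)
W(1, 8) + E*((-10 - 2) - 2) = -8 - 9*((-10 - 2) - 2)/8 = -8 - 9*(-12 - 2)/8 = -8 - 9/8*(-14) = -8 + 63/4 = 31/4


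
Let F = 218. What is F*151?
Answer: 32918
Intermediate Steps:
F*151 = 218*151 = 32918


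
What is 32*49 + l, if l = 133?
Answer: 1701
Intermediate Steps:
32*49 + l = 32*49 + 133 = 1568 + 133 = 1701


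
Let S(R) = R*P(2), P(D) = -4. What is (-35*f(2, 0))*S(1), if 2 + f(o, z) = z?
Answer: -280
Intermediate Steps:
f(o, z) = -2 + z
S(R) = -4*R (S(R) = R*(-4) = -4*R)
(-35*f(2, 0))*S(1) = (-35*(-2 + 0))*(-4*1) = -35*(-2)*(-4) = 70*(-4) = -280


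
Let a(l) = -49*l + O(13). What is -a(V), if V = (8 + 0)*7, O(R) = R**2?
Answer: 2575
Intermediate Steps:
V = 56 (V = 8*7 = 56)
a(l) = 169 - 49*l (a(l) = -49*l + 13**2 = -49*l + 169 = 169 - 49*l)
-a(V) = -(169 - 49*56) = -(169 - 2744) = -1*(-2575) = 2575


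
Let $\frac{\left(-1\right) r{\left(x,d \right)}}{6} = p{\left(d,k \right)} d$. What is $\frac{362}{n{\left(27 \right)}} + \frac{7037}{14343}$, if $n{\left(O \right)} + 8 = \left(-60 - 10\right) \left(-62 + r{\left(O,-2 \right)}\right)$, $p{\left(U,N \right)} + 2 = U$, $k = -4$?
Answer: $\frac{9886795}{18387726} \approx 0.53768$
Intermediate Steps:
$p{\left(U,N \right)} = -2 + U$
$r{\left(x,d \right)} = - 6 d \left(-2 + d\right)$ ($r{\left(x,d \right)} = - 6 \left(-2 + d\right) d = - 6 d \left(-2 + d\right)$)
$n{\left(O \right)} = 7692$ ($n{\left(O \right)} = -8 + \left(-60 - 10\right) \left(-62 + 6 \left(-2\right) \left(2 - -2\right)\right) = -8 - 70 \left(-62 + 6 \left(-2\right) \left(2 + 2\right)\right) = -8 - 70 \left(-62 + 6 \left(-2\right) 4\right) = -8 - 70 \left(-62 - 48\right) = -8 - -7700 = -8 + 7700 = 7692$)
$\frac{362}{n{\left(27 \right)}} + \frac{7037}{14343} = \frac{362}{7692} + \frac{7037}{14343} = 362 \cdot \frac{1}{7692} + 7037 \cdot \frac{1}{14343} = \frac{181}{3846} + \frac{7037}{14343} = \frac{9886795}{18387726}$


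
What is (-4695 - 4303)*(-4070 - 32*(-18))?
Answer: 31439012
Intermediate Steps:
(-4695 - 4303)*(-4070 - 32*(-18)) = -8998*(-4070 + 576) = -8998*(-3494) = 31439012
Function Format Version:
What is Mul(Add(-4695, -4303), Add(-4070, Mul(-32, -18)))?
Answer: 31439012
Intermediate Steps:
Mul(Add(-4695, -4303), Add(-4070, Mul(-32, -18))) = Mul(-8998, Add(-4070, 576)) = Mul(-8998, -3494) = 31439012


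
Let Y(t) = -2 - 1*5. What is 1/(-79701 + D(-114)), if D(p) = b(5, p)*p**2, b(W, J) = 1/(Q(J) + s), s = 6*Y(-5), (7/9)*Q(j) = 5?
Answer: -83/6645507 ≈ -1.2490e-5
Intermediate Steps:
Y(t) = -7 (Y(t) = -2 - 5 = -7)
Q(j) = 45/7 (Q(j) = (9/7)*5 = 45/7)
s = -42 (s = 6*(-7) = -42)
b(W, J) = -7/249 (b(W, J) = 1/(45/7 - 42) = 1/(-249/7) = -7/249)
D(p) = -7*p**2/249
1/(-79701 + D(-114)) = 1/(-79701 - 7/249*(-114)**2) = 1/(-79701 - 7/249*12996) = 1/(-79701 - 30324/83) = 1/(-6645507/83) = -83/6645507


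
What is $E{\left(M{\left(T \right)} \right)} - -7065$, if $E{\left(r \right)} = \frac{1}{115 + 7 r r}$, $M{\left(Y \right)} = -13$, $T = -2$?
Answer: $\frac{9170371}{1298} \approx 7065.0$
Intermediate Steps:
$E{\left(r \right)} = \frac{1}{115 + 7 r^{2}}$
$E{\left(M{\left(T \right)} \right)} - -7065 = \frac{1}{115 + 7 \left(-13\right)^{2}} - -7065 = \frac{1}{115 + 7 \cdot 169} + 7065 = \frac{1}{115 + 1183} + 7065 = \frac{1}{1298} + 7065 = \frac{9170371}{1298}$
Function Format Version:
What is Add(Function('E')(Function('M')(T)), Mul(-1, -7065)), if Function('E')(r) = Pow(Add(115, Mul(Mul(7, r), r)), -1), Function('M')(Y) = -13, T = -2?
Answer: Rational(9170371, 1298) ≈ 7065.0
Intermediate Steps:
Function('E')(r) = Pow(Add(115, Mul(7, Pow(r, 2))), -1)
Add(Function('E')(Function('M')(T)), Mul(-1, -7065)) = Add(Pow(Add(115, Mul(7, Pow(-13, 2))), -1), Mul(-1, -7065)) = Add(Pow(Add(115, Mul(7, 169)), -1), 7065) = Add(Pow(Add(115, 1183), -1), 7065) = Add(Pow(1298, -1), 7065) = Add(Rational(1, 1298), 7065) = Rational(9170371, 1298)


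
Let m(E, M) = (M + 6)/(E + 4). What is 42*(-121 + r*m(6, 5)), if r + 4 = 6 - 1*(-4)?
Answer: -24024/5 ≈ -4804.8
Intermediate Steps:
r = 6 (r = -4 + (6 - 1*(-4)) = -4 + (6 + 4) = -4 + 10 = 6)
m(E, M) = (6 + M)/(4 + E)
42*(-121 + r*m(6, 5)) = 42*(-121 + 6*((6 + 5)/(4 + 6))) = 42*(-121 + 6*(11/10)) = 42*(-121 + 33/5) = 42*(-572/5) = -24024/5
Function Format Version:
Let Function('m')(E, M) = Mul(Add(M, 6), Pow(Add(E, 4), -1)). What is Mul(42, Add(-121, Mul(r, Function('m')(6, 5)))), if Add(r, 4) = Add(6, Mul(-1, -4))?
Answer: Rational(-24024, 5) ≈ -4804.8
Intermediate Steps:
r = 6 (r = Add(-4, Add(6, Mul(-1, -4))) = Add(-4, Add(6, 4)) = Add(-4, 10) = 6)
Function('m')(E, M) = Mul(Pow(Add(4, E), -1), Add(6, M)) (Function('m')(E, M) = Mul(Add(6, M), Pow(Add(4, E), -1)) = Mul(Pow(Add(4, E), -1), Add(6, M)))
Mul(42, Add(-121, Mul(r, Function('m')(6, 5)))) = Mul(42, Add(-121, Mul(6, Mul(Pow(Add(4, 6), -1), Add(6, 5))))) = Mul(42, Add(-121, Mul(6, Mul(Pow(10, -1), 11)))) = Mul(42, Add(-121, Mul(6, Mul(Rational(1, 10), 11)))) = Mul(42, Add(-121, Mul(6, Rational(11, 10)))) = Mul(42, Add(-121, Rational(33, 5))) = Mul(42, Rational(-572, 5)) = Rational(-24024, 5)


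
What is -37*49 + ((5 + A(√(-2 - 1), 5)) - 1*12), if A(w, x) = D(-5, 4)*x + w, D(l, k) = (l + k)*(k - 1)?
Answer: -1835 + I*√3 ≈ -1835.0 + 1.732*I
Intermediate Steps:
D(l, k) = (-1 + k)*(k + l) (D(l, k) = (k + l)*(-1 + k) = (-1 + k)*(k + l))
A(w, x) = w - 3*x (A(w, x) = (4² - 1*4 - 1*(-5) + 4*(-5))*x + w = (16 - 4 + 5 - 20)*x + w = -3*x + w = w - 3*x)
-37*49 + ((5 + A(√(-2 - 1), 5)) - 1*12) = -37*49 + ((5 + (√(-2 - 1) - 3*5)) - 1*12) = -1813 + ((5 + (√(-3) - 15)) - 12) = -1813 + ((5 + (I*√3 - 15)) - 12) = -1813 + ((5 + (-15 + I*√3)) - 12) = -1813 + ((-10 + I*√3) - 12) = -1813 + (-22 + I*√3) = -1835 + I*√3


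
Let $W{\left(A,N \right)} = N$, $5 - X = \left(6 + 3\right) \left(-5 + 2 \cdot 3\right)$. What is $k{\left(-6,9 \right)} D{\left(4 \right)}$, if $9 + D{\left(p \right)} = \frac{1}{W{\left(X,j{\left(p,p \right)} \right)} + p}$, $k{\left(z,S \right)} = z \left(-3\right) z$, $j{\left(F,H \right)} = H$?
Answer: $\frac{1917}{2} \approx 958.5$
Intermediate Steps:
$X = -4$ ($X = 5 - \left(6 + 3\right) \left(-5 + 2 \cdot 3\right) = 5 - 9 \left(-5 + 6\right) = 5 - 9 \cdot 1 = 5 - 9 = -4$)
$k{\left(z,S \right)} = - 3 z^{2}$ ($k{\left(z,S \right)} = - 3 z z = - 3 z^{2}$)
$D{\left(p \right)} = -9 + \frac{1}{2 p}$ ($D{\left(p \right)} = -9 + \frac{1}{p + p} = -9 + \frac{1}{2 p}$)
$k{\left(-6,9 \right)} D{\left(4 \right)} = - 3 \left(-6\right)^{2} \left(-9 + \frac{1}{2 \cdot 4}\right) = \left(-3\right) 36 \left(-9 + \frac{1}{2} \cdot \frac{1}{4}\right) = - 108 \left(-9 + \frac{1}{8}\right) = \left(-108\right) \left(- \frac{71}{8}\right) = \frac{1917}{2}$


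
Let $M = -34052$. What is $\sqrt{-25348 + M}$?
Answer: $30 i \sqrt{66} \approx 243.72 i$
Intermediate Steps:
$\sqrt{-25348 + M} = \sqrt{-25348 - 34052} = \sqrt{-59400} = 30 i \sqrt{66}$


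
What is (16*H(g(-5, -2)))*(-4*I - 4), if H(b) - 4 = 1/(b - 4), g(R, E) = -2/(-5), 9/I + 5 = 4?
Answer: 17152/9 ≈ 1905.8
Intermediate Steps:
I = -9 (I = 9/(-5 + 4) = 9/(-1) = 9*(-1) = -9)
g(R, E) = 2/5 (g(R, E) = -2*(-1/5) = 2/5)
H(b) = 4 + 1/(-4 + b) (H(b) = 4 + 1/(b - 4) = 4 + 1/(-4 + b))
(16*H(g(-5, -2)))*(-4*I - 4) = (16*((-15 + 4*(2/5))/(-4 + 2/5)))*(-4*(-9) - 4) = (16*((-15 + 8/5)/(-18/5)))*(36 - 4) = (16*(-5/18*(-67/5)))*32 = (16*(67/18))*32 = (536/9)*32 = 17152/9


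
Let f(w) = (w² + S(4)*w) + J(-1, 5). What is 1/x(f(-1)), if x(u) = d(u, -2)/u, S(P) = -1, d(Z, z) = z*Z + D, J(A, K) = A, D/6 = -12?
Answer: -1/74 ≈ -0.013514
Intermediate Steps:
D = -72 (D = 6*(-12) = -72)
d(Z, z) = -72 + Z*z (d(Z, z) = z*Z - 72 = Z*z - 72 = -72 + Z*z)
f(w) = -1 + w² - w (f(w) = (w² - w) - 1 = -1 + w² - w)
x(u) = (-72 - 2*u)/u (x(u) = (-72 + u*(-2))/u = (-72 - 2*u)/u)
1/x(f(-1)) = 1/(-2 - 72/(-1 + (-1)² - 1*(-1))) = 1/(-2 - 72/(-1 + 1 + 1)) = 1/(-2 - 72/1) = 1/(-2 - 72*1) = 1/(-2 - 72) = 1/(-74) = -1/74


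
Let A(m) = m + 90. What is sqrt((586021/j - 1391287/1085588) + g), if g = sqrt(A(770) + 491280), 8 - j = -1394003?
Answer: sqrt(-493074994424339914195903 + 1145071152894695399493512*sqrt(123035))/756660806734 ≈ 26.470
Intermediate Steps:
A(m) = 90 + m
j = 1394011 (j = 8 - 1*(-1394003) = 8 + 1394003 = 1394011)
g = 2*sqrt(123035) (g = sqrt((90 + 770) + 491280) = sqrt(860 + 491280) = sqrt(492140) = 2*sqrt(123035) ≈ 701.53)
sqrt((586021/j - 1391287/1085588) + g) = sqrt((586021/1394011 - 1391287/1085588) + 2*sqrt(123035)) = sqrt(-1303292016809/1513321613468 + 2*sqrt(123035))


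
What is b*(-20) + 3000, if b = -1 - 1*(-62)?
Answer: 1780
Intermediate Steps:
b = 61 (b = -1 + 62 = 61)
b*(-20) + 3000 = 61*(-20) + 3000 = -1220 + 3000 = 1780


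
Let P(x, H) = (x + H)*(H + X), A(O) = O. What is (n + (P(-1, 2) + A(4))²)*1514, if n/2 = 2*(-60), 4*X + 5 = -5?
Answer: -689627/2 ≈ -3.4481e+5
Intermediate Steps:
X = -5/2 (X = -5/4 + (¼)*(-5) = -5/4 - 5/4 = -5/2 ≈ -2.5000)
P(x, H) = (-5/2 + H)*(H + x) (P(x, H) = (x + H)*(H - 5/2) = (H + x)*(-5/2 + H) = (-5/2 + H)*(H + x))
n = -240 (n = 2*(2*(-60)) = 2*(-120) = -240)
(n + (P(-1, 2) + A(4))²)*1514 = (-240 + ((2² - 5/2*2 - 5/2*(-1) + 2*(-1)) + 4)²)*1514 = (-240 + ((4 - 5 + 5/2 - 2) + 4)²)*1514 = (-240 + (-½ + 4)²)*1514 = (-240 + (7/2)²)*1514 = (-240 + 49/4)*1514 = -911/4*1514 = -689627/2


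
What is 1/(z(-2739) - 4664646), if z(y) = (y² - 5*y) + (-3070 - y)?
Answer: 1/2850839 ≈ 3.5077e-7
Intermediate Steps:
z(y) = -3070 + y² - 6*y
1/(z(-2739) - 4664646) = 1/((-3070 + (-2739)² - 6*(-2739)) - 4664646) = 1/((-3070 + 7502121 + 16434) - 4664646) = 1/(7515485 - 4664646) = 1/2850839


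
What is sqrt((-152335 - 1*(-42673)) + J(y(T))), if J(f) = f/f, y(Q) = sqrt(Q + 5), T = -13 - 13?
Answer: I*sqrt(109661) ≈ 331.15*I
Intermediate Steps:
T = -26
y(Q) = sqrt(5 + Q)
J(f) = 1
sqrt((-152335 - 1*(-42673)) + J(y(T))) = sqrt((-152335 - 1*(-42673)) + 1) = sqrt((-152335 + 42673) + 1) = sqrt(-109662 + 1) = sqrt(-109661) = I*sqrt(109661)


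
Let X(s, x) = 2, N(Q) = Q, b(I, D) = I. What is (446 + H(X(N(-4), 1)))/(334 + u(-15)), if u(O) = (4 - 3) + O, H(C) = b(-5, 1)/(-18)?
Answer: 8033/5760 ≈ 1.3946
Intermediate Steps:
H(C) = 5/18 (H(C) = -5/(-18) = -5*(-1/18) = 5/18)
u(O) = 1 + O
(446 + H(X(N(-4), 1)))/(334 + u(-15)) = (446 + 5/18)/(334 + (1 - 15)) = 8033/(18*(334 - 14)) = (8033/18)/320 = (8033/18)*(1/320) = 8033/5760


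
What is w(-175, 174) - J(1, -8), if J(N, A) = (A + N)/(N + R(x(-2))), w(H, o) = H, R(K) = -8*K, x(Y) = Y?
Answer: -2968/17 ≈ -174.59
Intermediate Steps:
J(N, A) = (A + N)/(16 + N) (J(N, A) = (A + N)/(N - 8*(-2)) = (A + N)/(N + 16) = (A + N)/(16 + N))
w(-175, 174) - J(1, -8) = -175 - (-8 + 1)/(16 + 1) = -175 - (-7)/17 = -175 - 1*(-7/17) = -175 + 7/17 = -2968/17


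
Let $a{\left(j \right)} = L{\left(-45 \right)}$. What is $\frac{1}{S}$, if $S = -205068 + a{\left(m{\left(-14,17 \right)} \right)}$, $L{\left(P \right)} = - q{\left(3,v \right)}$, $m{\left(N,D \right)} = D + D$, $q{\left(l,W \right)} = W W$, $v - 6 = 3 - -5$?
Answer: $- \frac{1}{205264} \approx -4.8718 \cdot 10^{-6}$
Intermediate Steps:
$v = 14$ ($v = 6 + \left(3 - -5\right) = 6 + \left(3 + 5\right) = 6 + 8 = 14$)
$q{\left(l,W \right)} = W^{2}$
$m{\left(N,D \right)} = 2 D$
$L{\left(P \right)} = -196$ ($L{\left(P \right)} = - 14^{2} = \left(-1\right) 196 = -196$)
$a{\left(j \right)} = -196$
$S = -205264$ ($S = -205068 - 196 = -205264$)
$\frac{1}{S} = \frac{1}{-205264} = - \frac{1}{205264}$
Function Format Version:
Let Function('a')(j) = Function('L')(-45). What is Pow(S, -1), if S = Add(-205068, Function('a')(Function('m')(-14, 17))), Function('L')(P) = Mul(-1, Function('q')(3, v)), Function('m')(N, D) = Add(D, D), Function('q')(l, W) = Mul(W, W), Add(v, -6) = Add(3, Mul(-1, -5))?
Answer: Rational(-1, 205264) ≈ -4.8718e-6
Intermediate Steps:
v = 14 (v = Add(6, Add(3, Mul(-1, -5))) = Add(6, Add(3, 5)) = Add(6, 8) = 14)
Function('q')(l, W) = Pow(W, 2)
Function('m')(N, D) = Mul(2, D)
Function('L')(P) = -196 (Function('L')(P) = Mul(-1, Pow(14, 2)) = Mul(-1, 196) = -196)
Function('a')(j) = -196
S = -205264 (S = Add(-205068, -196) = -205264)
Pow(S, -1) = Pow(-205264, -1) = Rational(-1, 205264)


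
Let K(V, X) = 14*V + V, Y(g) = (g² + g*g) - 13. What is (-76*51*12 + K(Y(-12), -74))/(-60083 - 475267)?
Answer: 14129/178450 ≈ 0.079176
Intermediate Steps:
Y(g) = -13 + 2*g² (Y(g) = (g² + g²) - 13 = 2*g² - 13 = -13 + 2*g²)
K(V, X) = 15*V
(-76*51*12 + K(Y(-12), -74))/(-60083 - 475267) = (-76*51*12 + 15*(-13 + 2*(-12)²))/(-60083 - 475267) = (-3876*12 + 15*(-13 + 2*144))/(-535350) = (-46512 + 15*(-13 + 288))*(-1/535350) = (-46512 + 15*275)*(-1/535350) = (-46512 + 4125)*(-1/535350) = -42387*(-1/535350) = 14129/178450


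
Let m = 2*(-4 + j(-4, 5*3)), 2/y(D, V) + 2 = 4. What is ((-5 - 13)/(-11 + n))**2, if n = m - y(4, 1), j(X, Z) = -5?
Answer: 9/25 ≈ 0.36000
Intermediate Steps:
y(D, V) = 1 (y(D, V) = 2/(-2 + 4) = 2/2 = 2*(1/2) = 1)
m = -18 (m = 2*(-4 - 5) = 2*(-9) = -18)
n = -19 (n = -18 - 1*1 = -18 - 1 = -19)
((-5 - 13)/(-11 + n))**2 = ((-5 - 13)/(-11 - 19))**2 = (-18/(-30))**2 = (-18*(-1/30))**2 = (3/5)**2 = 9/25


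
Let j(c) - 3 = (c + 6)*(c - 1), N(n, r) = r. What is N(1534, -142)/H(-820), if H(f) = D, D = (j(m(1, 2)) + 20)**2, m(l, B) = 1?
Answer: -142/529 ≈ -0.26843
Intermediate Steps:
j(c) = 3 + (-1 + c)*(6 + c) (j(c) = 3 + (c + 6)*(c - 1) = 3 + (6 + c)*(-1 + c) = 3 + (-1 + c)*(6 + c))
D = 529 (D = ((-3 + 1**2 + 5*1) + 20)**2 = ((-3 + 1 + 5) + 20)**2 = (3 + 20)**2 = 23**2 = 529)
H(f) = 529
N(1534, -142)/H(-820) = -142/529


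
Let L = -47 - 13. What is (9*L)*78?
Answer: -42120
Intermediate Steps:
L = -60
(9*L)*78 = (9*(-60))*78 = -540*78 = -42120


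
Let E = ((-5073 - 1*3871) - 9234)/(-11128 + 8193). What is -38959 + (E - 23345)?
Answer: -182844062/2935 ≈ -62298.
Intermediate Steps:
E = 18178/2935 (E = ((-5073 - 3871) - 9234)/(-2935) = (-8944 - 9234)*(-1/2935) = -18178*(-1/2935) = 18178/2935 ≈ 6.1935)
-38959 + (E - 23345) = -38959 + (18178/2935 - 23345) = -38959 - 68499397/2935 = -182844062/2935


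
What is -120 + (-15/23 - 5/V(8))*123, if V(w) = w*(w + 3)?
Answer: -419385/2024 ≈ -207.21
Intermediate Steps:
V(w) = w*(3 + w)
-120 + (-15/23 - 5/V(8))*123 = -120 + (-15/23 - 5*1/(8*(3 + 8)))*123 = -120 + (-15*1/23 - 5/(8*11))*123 = -120 + (-15/23 - 5/88)*123 = -120 - 1435/2024*123 = -120 - 176505/2024 = -419385/2024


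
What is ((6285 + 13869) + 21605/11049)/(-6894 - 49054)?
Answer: -7679419/21316188 ≈ -0.36026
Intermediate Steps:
((6285 + 13869) + 21605/11049)/(-6894 - 49054) = (20154 + 21605*(1/11049))/(-55948) = (20154 + 745/381)*(-1/55948) = (7679419/381)*(-1/55948) = -7679419/21316188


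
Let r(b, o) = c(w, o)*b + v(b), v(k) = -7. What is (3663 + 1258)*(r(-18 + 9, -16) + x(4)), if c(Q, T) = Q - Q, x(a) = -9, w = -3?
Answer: -78736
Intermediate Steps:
c(Q, T) = 0
r(b, o) = -7 (r(b, o) = 0*b - 7 = 0 - 7 = -7)
(3663 + 1258)*(r(-18 + 9, -16) + x(4)) = (3663 + 1258)*(-7 - 9) = 4921*(-16) = -78736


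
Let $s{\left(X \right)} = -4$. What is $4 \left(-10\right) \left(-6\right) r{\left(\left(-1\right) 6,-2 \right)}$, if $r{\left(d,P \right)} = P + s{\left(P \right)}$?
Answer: $-1440$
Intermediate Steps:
$r{\left(d,P \right)} = -4 + P$ ($r{\left(d,P \right)} = P - 4 = -4 + P$)
$4 \left(-10\right) \left(-6\right) r{\left(\left(-1\right) 6,-2 \right)} = 4 \left(-10\right) \left(-6\right) \left(-4 - 2\right) = \left(-40\right) \left(-6\right) \left(-6\right) = 240 \left(-6\right) = -1440$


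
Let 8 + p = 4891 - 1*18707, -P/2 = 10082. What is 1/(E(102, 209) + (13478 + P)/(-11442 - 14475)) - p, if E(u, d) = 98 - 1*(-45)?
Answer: 51326008125/3712817 ≈ 13824.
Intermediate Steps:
P = -20164 (P = -2*10082 = -20164)
p = -13824 (p = -8 + (4891 - 1*18707) = -8 + (4891 - 18707) = -8 - 13816 = -13824)
E(u, d) = 143 (E(u, d) = 98 + 45 = 143)
1/(E(102, 209) + (13478 + P)/(-11442 - 14475)) - p = 1/(143 + (13478 - 20164)/(-11442 - 14475)) - 1*(-13824) = 1/(143 - 6686/(-25917)) + 13824 = 1/(143 - 6686*(-1/25917)) + 13824 = 1/(143 + 6686/25917) + 13824 = 1/(3712817/25917) + 13824 = 25917/3712817 + 13824 = 51326008125/3712817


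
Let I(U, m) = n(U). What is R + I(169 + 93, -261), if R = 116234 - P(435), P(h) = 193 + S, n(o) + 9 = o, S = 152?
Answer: 116142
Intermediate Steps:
n(o) = -9 + o
P(h) = 345 (P(h) = 193 + 152 = 345)
I(U, m) = -9 + U
R = 115889 (R = 116234 - 1*345 = 116234 - 345 = 115889)
R + I(169 + 93, -261) = 115889 + (-9 + (169 + 93)) = 115889 + (-9 + 262) = 115889 + 253 = 116142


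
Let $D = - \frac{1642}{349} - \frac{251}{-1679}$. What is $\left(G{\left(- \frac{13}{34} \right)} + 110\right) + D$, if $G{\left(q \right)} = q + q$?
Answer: $\frac{1042769724}{9961507} \approx 104.68$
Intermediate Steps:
$G{\left(q \right)} = 2 q$
$D = - \frac{2669319}{585971}$ ($D = \left(-1642\right) \frac{1}{349} - - \frac{251}{1679} = - \frac{1642}{349} + \frac{251}{1679} = - \frac{2669319}{585971} \approx -4.5554$)
$\left(G{\left(- \frac{13}{34} \right)} + 110\right) + D = \left(2 \left(- \frac{13}{34}\right) + 110\right) - \frac{2669319}{585971} = \left(- \frac{13}{17} + 110\right) - \frac{2669319}{585971} = \frac{1857}{17} - \frac{2669319}{585971} = \frac{1042769724}{9961507}$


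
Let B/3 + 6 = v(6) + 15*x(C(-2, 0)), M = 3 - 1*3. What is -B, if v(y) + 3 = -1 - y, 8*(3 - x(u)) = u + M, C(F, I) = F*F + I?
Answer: -129/2 ≈ -64.500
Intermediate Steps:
M = 0 (M = 3 - 3 = 0)
C(F, I) = I + F**2 (C(F, I) = F**2 + I = I + F**2)
x(u) = 3 - u/8 (x(u) = 3 - (u + 0)/8 = 3 - u/8)
v(y) = -4 - y (v(y) = -3 + (-1 - y) = -4 - y)
B = 129/2 (B = -18 + 3*((-4 - 1*6) + 15*(3 - (0 + (-2)**2)/8)) = -18 + 3*((-4 - 6) + 15*(3 - (0 + 4)/8)) = -18 + 3*(-10 + 15*(3 - 1/8*4)) = -18 + 3*(-10 + 15*(3 - 1/2)) = -18 + 3*(-10 + 15*(5/2)) = -18 + 3*(-10 + 75/2) = -18 + 3*(55/2) = -18 + 165/2 = 129/2 ≈ 64.500)
-B = -1*129/2 = -129/2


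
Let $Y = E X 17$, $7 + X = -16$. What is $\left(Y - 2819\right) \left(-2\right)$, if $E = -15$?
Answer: $-6092$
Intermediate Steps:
$X = -23$ ($X = -7 - 16 = -23$)
$Y = 5865$ ($Y = \left(-15\right) \left(-23\right) 17 = 345 \cdot 17 = 5865$)
$\left(Y - 2819\right) \left(-2\right) = \left(5865 - 2819\right) \left(-2\right) = 3046 \left(-2\right) = -6092$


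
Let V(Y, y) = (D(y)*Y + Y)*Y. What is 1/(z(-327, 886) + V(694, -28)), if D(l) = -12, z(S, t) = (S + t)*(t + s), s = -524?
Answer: -1/5095638 ≈ -1.9625e-7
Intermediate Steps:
z(S, t) = (-524 + t)*(S + t) (z(S, t) = (S + t)*(t - 524) = (S + t)*(-524 + t) = (-524 + t)*(S + t))
V(Y, y) = -11*Y**2 (V(Y, y) = (-12*Y + Y)*Y = (-11*Y)*Y = -11*Y**2)
1/(z(-327, 886) + V(694, -28)) = 1/((886**2 - 524*(-327) - 524*886 - 327*886) - 11*694**2) = 1/((784996 + 171348 - 464264 - 289722) - 11*481636) = 1/(202358 - 5297996) = 1/(-5095638) = -1/5095638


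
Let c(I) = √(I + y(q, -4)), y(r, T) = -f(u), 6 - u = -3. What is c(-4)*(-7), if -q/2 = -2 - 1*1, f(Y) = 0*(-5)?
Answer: -14*I ≈ -14.0*I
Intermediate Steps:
u = 9 (u = 6 - 1*(-3) = 6 + 3 = 9)
f(Y) = 0
q = 6 (q = -2*(-2 - 1*1) = -2*(-2 - 1) = -2*(-3) = 6)
y(r, T) = 0 (y(r, T) = -1*0 = 0)
c(I) = √I (c(I) = √(I + 0) = √I)
c(-4)*(-7) = √(-4)*(-7) = (2*I)*(-7) = -14*I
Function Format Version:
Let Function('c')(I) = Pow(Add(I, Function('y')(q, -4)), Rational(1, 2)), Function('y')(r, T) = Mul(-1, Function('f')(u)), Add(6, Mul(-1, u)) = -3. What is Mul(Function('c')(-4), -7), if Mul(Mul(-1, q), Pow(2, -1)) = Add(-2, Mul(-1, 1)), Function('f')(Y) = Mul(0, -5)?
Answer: Mul(-14, I) ≈ Mul(-14.000, I)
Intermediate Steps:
u = 9 (u = Add(6, Mul(-1, -3)) = Add(6, 3) = 9)
Function('f')(Y) = 0
q = 6 (q = Mul(-2, Add(-2, Mul(-1, 1))) = Mul(-2, Add(-2, -1)) = Mul(-2, -3) = 6)
Function('y')(r, T) = 0 (Function('y')(r, T) = Mul(-1, 0) = 0)
Function('c')(I) = Pow(I, Rational(1, 2)) (Function('c')(I) = Pow(Add(I, 0), Rational(1, 2)) = Pow(I, Rational(1, 2)))
Mul(Function('c')(-4), -7) = Mul(Pow(-4, Rational(1, 2)), -7) = Mul(Mul(2, I), -7) = Mul(-14, I)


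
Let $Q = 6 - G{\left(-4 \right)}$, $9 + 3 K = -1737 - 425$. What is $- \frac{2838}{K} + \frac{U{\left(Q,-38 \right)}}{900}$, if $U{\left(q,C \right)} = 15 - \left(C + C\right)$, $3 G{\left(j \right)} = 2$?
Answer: $\frac{7860161}{1953900} \approx 4.0228$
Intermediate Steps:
$K = - \frac{2171}{3}$ ($K = -3 + \frac{-1737 - 425}{3} = -3 + \frac{1}{3} \left(-2162\right) = -3 - \frac{2162}{3} = - \frac{2171}{3} \approx -723.67$)
$G{\left(j \right)} = \frac{2}{3}$ ($G{\left(j \right)} = \frac{1}{3} \cdot 2 = \frac{2}{3}$)
$Q = \frac{16}{3}$ ($Q = 6 - \frac{2}{3} = \frac{16}{3} \approx 5.3333$)
$U{\left(q,C \right)} = 15 - 2 C$
$- \frac{2838}{K} + \frac{U{\left(Q,-38 \right)}}{900} = - \frac{2838}{- \frac{2171}{3}} + \frac{15 - -76}{900} = \left(-2838\right) \left(- \frac{3}{2171}\right) + \left(15 + 76\right) \frac{1}{900} = \frac{8514}{2171} + 91 \cdot \frac{1}{900} = \frac{8514}{2171} + \frac{91}{900} = \frac{7860161}{1953900}$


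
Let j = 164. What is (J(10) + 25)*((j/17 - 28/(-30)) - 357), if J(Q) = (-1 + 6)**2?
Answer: -883370/51 ≈ -17321.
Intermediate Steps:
J(Q) = 25 (J(Q) = 5**2 = 25)
(J(10) + 25)*((j/17 - 28/(-30)) - 357) = (25 + 25)*((164/17 - 28/(-30)) - 357) = 50*((164*(1/17) - 28*(-1/30)) - 357) = 50*((164/17 + 14/15) - 357) = 50*(2698/255 - 357) = 50*(-88337/255) = -883370/51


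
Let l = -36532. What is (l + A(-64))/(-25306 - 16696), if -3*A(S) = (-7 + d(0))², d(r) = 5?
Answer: 54800/63003 ≈ 0.86980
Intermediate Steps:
A(S) = -4/3 (A(S) = -(-7 + 5)²/3 = -⅓*(-2)² = -⅓*4 = -4/3)
(l + A(-64))/(-25306 - 16696) = (-36532 - 4/3)/(-25306 - 16696) = -109600/3/(-42002) = -109600/3*(-1/42002) = 54800/63003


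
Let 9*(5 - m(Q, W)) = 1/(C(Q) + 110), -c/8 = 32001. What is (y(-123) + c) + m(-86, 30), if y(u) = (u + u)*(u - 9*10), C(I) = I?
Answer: -43978681/216 ≈ -2.0361e+5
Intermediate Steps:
c = -256008 (c = -8*32001 = -256008)
m(Q, W) = 5 - 1/(9*(110 + Q)) (m(Q, W) = 5 - 1/(9*(Q + 110)) = 5 - 1/(9*(110 + Q)))
y(u) = 2*u*(-90 + u) (y(u) = (2*u)*(u - 90) = (2*u)*(-90 + u) = 2*u*(-90 + u))
(y(-123) + c) + m(-86, 30) = (2*(-123)*(-90 - 123) - 256008) + (4949 + 45*(-86))/(9*(110 - 86)) = (2*(-123)*(-213) - 256008) + (⅑)*(4949 - 3870)/24 = (52398 - 256008) + (⅑)*(1/24)*1079 = -203610 + 1079/216 = -43978681/216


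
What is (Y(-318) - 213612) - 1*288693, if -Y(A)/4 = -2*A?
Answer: -504849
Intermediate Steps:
Y(A) = 8*A (Y(A) = -(-8)*A = 8*A)
(Y(-318) - 213612) - 1*288693 = (8*(-318) - 213612) - 1*288693 = (-2544 - 213612) - 288693 = -216156 - 288693 = -504849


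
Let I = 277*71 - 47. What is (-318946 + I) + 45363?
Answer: -253963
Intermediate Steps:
I = 19620 (I = 19667 - 47 = 19620)
(-318946 + I) + 45363 = (-318946 + 19620) + 45363 = -299326 + 45363 = -253963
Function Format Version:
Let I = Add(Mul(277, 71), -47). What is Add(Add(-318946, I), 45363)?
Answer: -253963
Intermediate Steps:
I = 19620 (I = Add(19667, -47) = 19620)
Add(Add(-318946, I), 45363) = Add(Add(-318946, 19620), 45363) = Add(-299326, 45363) = -253963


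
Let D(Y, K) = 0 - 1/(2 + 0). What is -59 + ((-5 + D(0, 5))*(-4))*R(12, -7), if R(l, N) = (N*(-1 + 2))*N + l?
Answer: 1283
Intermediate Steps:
R(l, N) = l + N² (R(l, N) = (N*1)*N + l = N*N + l = N² + l = l + N²)
D(Y, K) = -½ (D(Y, K) = 0 - 1/2 = 0 - 1*½ = 0 - ½ = -½)
-59 + ((-5 + D(0, 5))*(-4))*R(12, -7) = -59 + ((-5 - ½)*(-4))*(12 + (-7)²) = -59 + (-11/2*(-4))*(12 + 49) = -59 + 22*61 = -59 + 1342 = 1283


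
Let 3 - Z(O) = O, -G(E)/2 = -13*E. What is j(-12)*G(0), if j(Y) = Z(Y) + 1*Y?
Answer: 0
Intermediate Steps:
G(E) = 26*E (G(E) = -(-26)*E = 26*E)
Z(O) = 3 - O
j(Y) = 3 (j(Y) = (3 - Y) + 1*Y = (3 - Y) + Y = 3)
j(-12)*G(0) = 3*(26*0) = 3*0 = 0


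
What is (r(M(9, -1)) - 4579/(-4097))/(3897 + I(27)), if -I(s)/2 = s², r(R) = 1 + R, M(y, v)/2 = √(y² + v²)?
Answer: 4/4607 + 2*√82/2439 ≈ 0.0082937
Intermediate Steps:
M(y, v) = 2*√(v² + y²) (M(y, v) = 2*√(y² + v²) = 2*√(v² + y²))
I(s) = -2*s²
(r(M(9, -1)) - 4579/(-4097))/(3897 + I(27)) = ((1 + 2*√((-1)² + 9²)) - 4579/(-4097))/(3897 - 2*27²) = ((1 + 2*√(1 + 81)) - 4579*(-1/4097))/(3897 - 2*729) = ((1 + 2*√82) + 19/17)/(3897 - 1458) = (36/17 + 2*√82)/2439 = (36/17 + 2*√82)*(1/2439) = 4/4607 + 2*√82/2439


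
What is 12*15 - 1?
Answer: 179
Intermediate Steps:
12*15 - 1 = 180 - 1 = 179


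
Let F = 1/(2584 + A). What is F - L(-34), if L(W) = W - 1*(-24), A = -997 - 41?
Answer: 15461/1546 ≈ 10.001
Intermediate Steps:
A = -1038
L(W) = 24 + W (L(W) = W + 24 = 24 + W)
F = 1/1546 (F = 1/(2584 - 1038) = 1/1546 ≈ 0.00064683)
F - L(-34) = 1/1546 - (24 - 34) = 1/1546 - 1*(-10) = 1/1546 + 10 = 15461/1546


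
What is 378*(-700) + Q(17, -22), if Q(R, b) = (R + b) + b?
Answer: -264627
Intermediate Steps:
Q(R, b) = R + 2*b
378*(-700) + Q(17, -22) = 378*(-700) + (17 + 2*(-22)) = -264600 + (17 - 44) = -264600 - 27 = -264627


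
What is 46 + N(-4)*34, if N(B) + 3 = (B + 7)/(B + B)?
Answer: -275/4 ≈ -68.750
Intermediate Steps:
N(B) = -3 + (7 + B)/(2*B) (N(B) = -3 + (B + 7)/(B + B) = -3 + (7 + B)/((2*B)) = -3 + (7 + B)*(1/(2*B)) = -3 + (7 + B)/(2*B))
46 + N(-4)*34 = 46 + ((½)*(7 - 5*(-4))/(-4))*34 = 46 + ((½)*(-¼)*(7 + 20))*34 = 46 + ((½)*(-¼)*27)*34 = 46 - 27/8*34 = 46 - 459/4 = -275/4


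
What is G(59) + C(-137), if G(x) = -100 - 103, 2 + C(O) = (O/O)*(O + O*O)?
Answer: 18427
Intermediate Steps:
C(O) = -2 + O + O**2 (C(O) = -2 + (O/O)*(O + O*O) = -2 + 1*(O + O**2) = -2 + (O + O**2) = -2 + O + O**2)
G(x) = -203
G(59) + C(-137) = -203 + (-2 - 137 + (-137)**2) = -203 + (-2 - 137 + 18769) = -203 + 18630 = 18427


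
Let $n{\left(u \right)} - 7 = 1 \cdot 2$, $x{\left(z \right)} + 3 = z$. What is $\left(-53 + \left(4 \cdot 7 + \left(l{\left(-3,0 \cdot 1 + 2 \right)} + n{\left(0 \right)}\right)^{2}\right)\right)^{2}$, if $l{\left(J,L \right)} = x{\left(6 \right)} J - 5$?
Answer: $0$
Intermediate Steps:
$x{\left(z \right)} = -3 + z$
$l{\left(J,L \right)} = -5 + 3 J$ ($l{\left(J,L \right)} = \left(-3 + 6\right) J - 5 = 3 J - 5 = -5 + 3 J$)
$n{\left(u \right)} = 9$ ($n{\left(u \right)} = 7 + 1 \cdot 2 = 7 + 2 = 9$)
$\left(-53 + \left(4 \cdot 7 + \left(l{\left(-3,0 \cdot 1 + 2 \right)} + n{\left(0 \right)}\right)^{2}\right)\right)^{2} = \left(-53 + \left(4 \cdot 7 + \left(\left(-5 + 3 \left(-3\right)\right) + 9\right)^{2}\right)\right)^{2} = \left(-53 + \left(28 + \left(\left(-5 - 9\right) + 9\right)^{2}\right)\right)^{2} = \left(-53 + \left(28 + \left(-14 + 9\right)^{2}\right)\right)^{2} = \left(-53 + \left(28 + \left(-5\right)^{2}\right)\right)^{2} = \left(-53 + \left(28 + 25\right)\right)^{2} = \left(-53 + 53\right)^{2} = 0^{2} = 0$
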